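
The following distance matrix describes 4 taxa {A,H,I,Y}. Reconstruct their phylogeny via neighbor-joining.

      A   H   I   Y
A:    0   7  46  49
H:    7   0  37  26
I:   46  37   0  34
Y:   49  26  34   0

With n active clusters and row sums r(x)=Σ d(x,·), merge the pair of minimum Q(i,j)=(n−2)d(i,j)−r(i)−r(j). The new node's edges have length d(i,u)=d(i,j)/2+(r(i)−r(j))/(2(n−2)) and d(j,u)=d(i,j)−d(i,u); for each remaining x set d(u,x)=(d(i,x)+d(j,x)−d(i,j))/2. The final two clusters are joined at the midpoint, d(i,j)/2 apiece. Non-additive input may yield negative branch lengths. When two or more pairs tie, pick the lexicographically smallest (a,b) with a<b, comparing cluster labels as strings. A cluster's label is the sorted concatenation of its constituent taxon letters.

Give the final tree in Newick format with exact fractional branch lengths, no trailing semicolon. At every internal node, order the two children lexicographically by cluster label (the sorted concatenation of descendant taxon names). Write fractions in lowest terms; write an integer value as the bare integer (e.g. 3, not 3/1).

step 1: merge (A,H) at d=7, Q=-158; branch lengths A→23/2, H→-9/2; new cluster AH
  updated: d(AH,I)=38, d(AH,Y)=34
step 2: merge (AH,I) at d=38, Q=-106; branch lengths AH→19, I→19; new cluster AHI
  updated: d(AHI,Y)=15
step 3: merge (AHI,Y) at d=15; branch lengths AHI→15/2, Y→15/2; new cluster AHIY
final tree: (((A:23/2,H:-9/2):19,I:19):15/2,Y:15/2)
total length: 60

(((A:23/2,H:-9/2):19,I:19):15/2,Y:15/2)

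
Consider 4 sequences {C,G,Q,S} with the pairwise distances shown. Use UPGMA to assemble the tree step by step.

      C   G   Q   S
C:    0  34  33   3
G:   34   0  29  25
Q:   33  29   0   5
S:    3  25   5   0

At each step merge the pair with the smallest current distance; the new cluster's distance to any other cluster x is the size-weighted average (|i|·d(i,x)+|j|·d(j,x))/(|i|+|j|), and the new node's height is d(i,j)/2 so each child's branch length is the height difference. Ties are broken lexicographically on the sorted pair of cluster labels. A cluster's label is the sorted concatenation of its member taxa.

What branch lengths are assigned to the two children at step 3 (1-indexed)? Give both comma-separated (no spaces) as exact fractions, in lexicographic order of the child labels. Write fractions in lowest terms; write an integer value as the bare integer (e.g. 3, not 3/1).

31/6,44/3

step 1: merge (C,S) at d=3; branch lengths C→3/2, S→3/2; new cluster CS
  updated: d(CS,G)=59/2, d(CS,Q)=19
step 2: merge (CS,Q) at d=19; branch lengths CS→8, Q→19/2; new cluster CQS
  updated: d(CQS,G)=88/3
step 3: merge (CQS,G) at d=88/3; branch lengths CQS→31/6, G→44/3; new cluster CGQS
final tree: (((C:3/2,S:3/2):8,Q:19/2):31/6,G:44/3)
total length: 121/3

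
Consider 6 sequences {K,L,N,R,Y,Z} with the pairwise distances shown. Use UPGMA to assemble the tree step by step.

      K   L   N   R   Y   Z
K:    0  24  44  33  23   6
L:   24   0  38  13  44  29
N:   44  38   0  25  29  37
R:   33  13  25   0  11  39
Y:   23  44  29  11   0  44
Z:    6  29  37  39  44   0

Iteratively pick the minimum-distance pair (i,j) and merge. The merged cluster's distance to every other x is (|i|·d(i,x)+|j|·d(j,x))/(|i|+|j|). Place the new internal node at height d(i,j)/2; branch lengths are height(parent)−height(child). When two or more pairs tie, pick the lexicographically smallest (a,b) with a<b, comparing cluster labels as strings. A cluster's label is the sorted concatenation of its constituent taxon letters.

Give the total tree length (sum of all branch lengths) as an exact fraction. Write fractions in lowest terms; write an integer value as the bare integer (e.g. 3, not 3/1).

281/4

iteration 1: select K,Z (d=6); attach at lengths (3, 3); label the merged cluster KZ
  updated: d(KZ,L)=53/2, d(KZ,N)=81/2, d(KZ,R)=36, d(KZ,Y)=67/2
iteration 2: select R,Y (d=11); attach at lengths (11/2, 11/2); label the merged cluster RY
  updated: d(KZ,RY)=139/4, d(L,RY)=57/2, d(N,RY)=27
iteration 3: select KZ,L (d=53/2); attach at lengths (41/4, 53/4); label the merged cluster KLZ
  updated: d(KLZ,N)=119/3, d(KLZ,RY)=98/3
iteration 4: select N,RY (d=27); attach at lengths (27/2, 8); label the merged cluster NRY
  updated: d(KLZ,NRY)=35
iteration 5: select KLZ,NRY (d=35); attach at lengths (17/4, 4); label the merged cluster KLNRYZ
final tree: (((K:3,Z:3):41/4,L:53/4):17/4,(N:27/2,(R:11/2,Y:11/2):8):4)
total length: 281/4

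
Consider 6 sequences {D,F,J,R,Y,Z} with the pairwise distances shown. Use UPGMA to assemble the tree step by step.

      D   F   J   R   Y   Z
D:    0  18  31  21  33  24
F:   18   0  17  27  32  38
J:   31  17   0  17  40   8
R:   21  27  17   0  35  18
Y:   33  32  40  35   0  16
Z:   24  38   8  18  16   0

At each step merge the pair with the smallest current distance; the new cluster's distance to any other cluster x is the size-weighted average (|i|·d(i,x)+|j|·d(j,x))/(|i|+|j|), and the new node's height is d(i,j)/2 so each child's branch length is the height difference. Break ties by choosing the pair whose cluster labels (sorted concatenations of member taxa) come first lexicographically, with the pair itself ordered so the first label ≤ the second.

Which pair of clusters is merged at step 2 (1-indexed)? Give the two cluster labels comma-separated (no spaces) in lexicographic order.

JZ,R

1. join J+Z (d=8) ⇒ JZ; edges |J|=4, |Z|=4
  updated: d(D,JZ)=55/2, d(F,JZ)=55/2, d(JZ,R)=35/2, d(JZ,Y)=28
2. join JZ+R (d=35/2) ⇒ JRZ; edges |JZ|=19/4, |R|=35/4
  updated: d(D,JRZ)=76/3, d(F,JRZ)=82/3, d(JRZ,Y)=91/3
3. join D+F (d=18) ⇒ DF; edges |D|=9, |F|=9
  updated: d(DF,JRZ)=79/3, d(DF,Y)=65/2
4. join DF+JRZ (d=79/3) ⇒ DFJRZ; edges |DF|=25/6, |JRZ|=53/12
  updated: d(DFJRZ,Y)=156/5
5. join DFJRZ+Y (d=156/5) ⇒ DFJRYZ; edges |DFJRZ|=73/30, |Y|=78/5
final tree: (((D:9,F:9):25/6,((J:4,Z:4):19/4,R:35/4):53/12):73/30,Y:78/5)
total length: 3967/60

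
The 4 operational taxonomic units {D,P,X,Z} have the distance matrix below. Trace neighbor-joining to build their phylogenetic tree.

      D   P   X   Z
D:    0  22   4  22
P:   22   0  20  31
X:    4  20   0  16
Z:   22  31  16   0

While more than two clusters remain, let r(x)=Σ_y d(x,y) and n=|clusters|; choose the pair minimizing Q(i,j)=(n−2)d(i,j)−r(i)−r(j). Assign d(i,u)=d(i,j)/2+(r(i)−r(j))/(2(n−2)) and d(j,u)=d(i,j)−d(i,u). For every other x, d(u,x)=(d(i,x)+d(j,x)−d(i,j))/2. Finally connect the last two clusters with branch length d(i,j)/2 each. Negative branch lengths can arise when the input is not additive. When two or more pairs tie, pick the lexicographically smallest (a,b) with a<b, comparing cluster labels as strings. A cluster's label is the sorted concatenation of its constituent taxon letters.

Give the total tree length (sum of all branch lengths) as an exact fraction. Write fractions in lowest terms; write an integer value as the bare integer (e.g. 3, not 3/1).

1. join D+X (d=4, Q=-80) ⇒ DX; edges |D|=4, |X|=0
  updated: d(DX,P)=19, d(DX,Z)=17
2. join DX+P (d=19, Q=-67) ⇒ DPX; edges |DX|=5/2, |P|=33/2
  updated: d(DPX,Z)=29/2
3. join DPX+Z (d=29/2) ⇒ DPXZ; edges |DPX|=29/4, |Z|=29/4
final tree: (((D:4,X:0):5/2,P:33/2):29/4,Z:29/4)
total length: 75/2

75/2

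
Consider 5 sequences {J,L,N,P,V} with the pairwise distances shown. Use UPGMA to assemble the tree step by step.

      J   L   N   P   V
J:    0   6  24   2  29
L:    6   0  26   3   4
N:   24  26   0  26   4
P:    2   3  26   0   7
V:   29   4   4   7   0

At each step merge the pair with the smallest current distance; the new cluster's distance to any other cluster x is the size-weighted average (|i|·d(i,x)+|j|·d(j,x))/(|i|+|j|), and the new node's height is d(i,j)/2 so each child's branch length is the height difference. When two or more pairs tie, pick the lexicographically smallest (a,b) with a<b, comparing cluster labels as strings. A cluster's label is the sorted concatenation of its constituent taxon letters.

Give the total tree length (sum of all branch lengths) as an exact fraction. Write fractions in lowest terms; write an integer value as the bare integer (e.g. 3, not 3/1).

229/8

step 1: merge (J,P) at d=2; branch lengths J→1, P→1; new cluster JP
  updated: d(JP,L)=9/2, d(JP,N)=25, d(JP,V)=18
step 2: merge (L,V) at d=4; branch lengths L→2, V→2; new cluster LV
  updated: d(JP,LV)=45/4, d(LV,N)=15
step 3: merge (JP,LV) at d=45/4; branch lengths JP→37/8, LV→29/8; new cluster JLPV
  updated: d(JLPV,N)=20
step 4: merge (JLPV,N) at d=20; branch lengths JLPV→35/8, N→10; new cluster JLNPV
final tree: (((J:1,P:1):37/8,(L:2,V:2):29/8):35/8,N:10)
total length: 229/8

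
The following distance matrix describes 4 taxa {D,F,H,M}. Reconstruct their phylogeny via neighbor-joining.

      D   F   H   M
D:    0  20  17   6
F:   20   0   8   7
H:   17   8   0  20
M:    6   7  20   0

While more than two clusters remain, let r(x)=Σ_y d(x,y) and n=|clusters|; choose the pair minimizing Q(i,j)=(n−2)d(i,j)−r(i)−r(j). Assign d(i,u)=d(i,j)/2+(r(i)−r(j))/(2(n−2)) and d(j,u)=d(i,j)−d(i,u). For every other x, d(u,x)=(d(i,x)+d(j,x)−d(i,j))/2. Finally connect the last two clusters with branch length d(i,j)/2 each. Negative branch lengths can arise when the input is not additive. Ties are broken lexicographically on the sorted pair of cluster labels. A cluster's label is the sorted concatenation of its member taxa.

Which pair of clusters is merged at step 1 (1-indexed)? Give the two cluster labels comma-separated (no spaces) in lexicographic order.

1. join D+M (d=6, Q=-64) ⇒ DM; edges |D|=11/2, |M|=1/2
  updated: d(DM,F)=21/2, d(DM,H)=31/2
2. join DM+F (d=21/2, Q=-34) ⇒ DFM; edges |DM|=9, |F|=3/2
  updated: d(DFM,H)=13/2
3. join DFM+H (d=13/2) ⇒ DFHM; edges |DFM|=13/4, |H|=13/4
final tree: (((D:11/2,M:1/2):9,F:3/2):13/4,H:13/4)
total length: 23

D,M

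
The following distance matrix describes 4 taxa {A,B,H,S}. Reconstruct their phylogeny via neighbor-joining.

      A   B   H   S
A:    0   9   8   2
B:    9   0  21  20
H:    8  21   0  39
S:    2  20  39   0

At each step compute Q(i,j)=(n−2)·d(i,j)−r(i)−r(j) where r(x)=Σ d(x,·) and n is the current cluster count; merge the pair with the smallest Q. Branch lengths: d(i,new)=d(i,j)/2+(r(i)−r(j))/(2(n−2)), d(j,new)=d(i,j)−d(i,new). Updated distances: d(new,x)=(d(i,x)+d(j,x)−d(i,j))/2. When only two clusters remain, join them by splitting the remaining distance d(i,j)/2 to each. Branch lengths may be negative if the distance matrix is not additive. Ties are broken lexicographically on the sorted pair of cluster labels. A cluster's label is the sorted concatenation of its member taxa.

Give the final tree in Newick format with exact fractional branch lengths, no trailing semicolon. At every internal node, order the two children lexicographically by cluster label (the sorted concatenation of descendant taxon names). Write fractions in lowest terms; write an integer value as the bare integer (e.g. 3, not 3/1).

(((A:-19/2,S:23/2):15/2,B:6):15/2,H:15/2)

iteration 1: select A,S (d=2, Q=-76); attach at lengths (-19/2, 23/2); label the merged cluster AS
  updated: d(AS,B)=27/2, d(AS,H)=45/2
iteration 2: select AS,B (d=27/2, Q=-57); attach at lengths (15/2, 6); label the merged cluster ABS
  updated: d(ABS,H)=15
iteration 3: select ABS,H (d=15); attach at lengths (15/2, 15/2); label the merged cluster ABHS
final tree: (((A:-19/2,S:23/2):15/2,B:6):15/2,H:15/2)
total length: 61/2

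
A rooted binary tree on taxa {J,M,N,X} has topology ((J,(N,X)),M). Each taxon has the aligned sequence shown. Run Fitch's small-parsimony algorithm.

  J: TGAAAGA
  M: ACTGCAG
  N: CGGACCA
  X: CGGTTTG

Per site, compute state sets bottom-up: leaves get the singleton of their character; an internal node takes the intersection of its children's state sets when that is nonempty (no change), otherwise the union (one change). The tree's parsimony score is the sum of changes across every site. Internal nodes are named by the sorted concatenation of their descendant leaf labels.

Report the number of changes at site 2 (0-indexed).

2

[col 0] NX: children N:{C}, X:{C} ∩→ {C}; cost 0
[col 0] JNX: children J:{T}, NX:{C} ∪→ {C,T}; cost 1
[col 0] JMNX: children JNX:{C,T}, M:{A} ∪→ {A,C,T}; cost 1
[col 1] NX: children N:{G}, X:{G} ∩→ {G}; cost 0
[col 1] JNX: children J:{G}, NX:{G} ∩→ {G}; cost 0
[col 1] JMNX: children JNX:{G}, M:{C} ∪→ {C,G}; cost 1
[col 2] NX: children N:{G}, X:{G} ∩→ {G}; cost 0
[col 2] JNX: children J:{A}, NX:{G} ∪→ {A,G}; cost 1
[col 2] JMNX: children JNX:{A,G}, M:{T} ∪→ {A,G,T}; cost 1
[col 3] NX: children N:{A}, X:{T} ∪→ {A,T}; cost 1
[col 3] JNX: children J:{A}, NX:{A,T} ∩→ {A}; cost 0
[col 3] JMNX: children JNX:{A}, M:{G} ∪→ {A,G}; cost 1
[col 4] NX: children N:{C}, X:{T} ∪→ {C,T}; cost 1
[col 4] JNX: children J:{A}, NX:{C,T} ∪→ {A,C,T}; cost 1
[col 4] JMNX: children JNX:{A,C,T}, M:{C} ∩→ {C}; cost 0
[col 5] NX: children N:{C}, X:{T} ∪→ {C,T}; cost 1
[col 5] JNX: children J:{G}, NX:{C,T} ∪→ {C,G,T}; cost 1
[col 5] JMNX: children JNX:{C,G,T}, M:{A} ∪→ {A,C,G,T}; cost 1
[col 6] NX: children N:{A}, X:{G} ∪→ {A,G}; cost 1
[col 6] JNX: children J:{A}, NX:{A,G} ∩→ {A}; cost 0
[col 6] JMNX: children JNX:{A}, M:{G} ∪→ {A,G}; cost 1
per-site changes: [2, 1, 2, 2, 2, 3, 2]; total = 14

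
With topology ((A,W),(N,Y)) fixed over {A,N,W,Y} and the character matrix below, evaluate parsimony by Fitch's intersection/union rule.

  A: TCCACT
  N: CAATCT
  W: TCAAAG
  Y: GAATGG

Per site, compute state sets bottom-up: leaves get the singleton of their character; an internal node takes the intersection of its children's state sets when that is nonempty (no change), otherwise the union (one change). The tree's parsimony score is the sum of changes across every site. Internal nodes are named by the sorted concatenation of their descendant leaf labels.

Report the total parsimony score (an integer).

9

AW@0: {T} ∩ {T} = {T} (intersection, +0)
NY@0: {C} ∪ {G} = {C,G} (union, +1)
ANWY@0: {T} ∪ {C,G} = {C,G,T} (union, +1)
AW@1: {C} ∩ {C} = {C} (intersection, +0)
NY@1: {A} ∩ {A} = {A} (intersection, +0)
ANWY@1: {C} ∪ {A} = {A,C} (union, +1)
AW@2: {C} ∪ {A} = {A,C} (union, +1)
NY@2: {A} ∩ {A} = {A} (intersection, +0)
ANWY@2: {A,C} ∩ {A} = {A} (intersection, +0)
AW@3: {A} ∩ {A} = {A} (intersection, +0)
NY@3: {T} ∩ {T} = {T} (intersection, +0)
ANWY@3: {A} ∪ {T} = {A,T} (union, +1)
AW@4: {C} ∪ {A} = {A,C} (union, +1)
NY@4: {C} ∪ {G} = {C,G} (union, +1)
ANWY@4: {A,C} ∩ {C,G} = {C} (intersection, +0)
AW@5: {T} ∪ {G} = {G,T} (union, +1)
NY@5: {T} ∪ {G} = {G,T} (union, +1)
ANWY@5: {G,T} ∩ {G,T} = {G,T} (intersection, +0)
per-site changes: [2, 1, 1, 1, 2, 2]; total = 9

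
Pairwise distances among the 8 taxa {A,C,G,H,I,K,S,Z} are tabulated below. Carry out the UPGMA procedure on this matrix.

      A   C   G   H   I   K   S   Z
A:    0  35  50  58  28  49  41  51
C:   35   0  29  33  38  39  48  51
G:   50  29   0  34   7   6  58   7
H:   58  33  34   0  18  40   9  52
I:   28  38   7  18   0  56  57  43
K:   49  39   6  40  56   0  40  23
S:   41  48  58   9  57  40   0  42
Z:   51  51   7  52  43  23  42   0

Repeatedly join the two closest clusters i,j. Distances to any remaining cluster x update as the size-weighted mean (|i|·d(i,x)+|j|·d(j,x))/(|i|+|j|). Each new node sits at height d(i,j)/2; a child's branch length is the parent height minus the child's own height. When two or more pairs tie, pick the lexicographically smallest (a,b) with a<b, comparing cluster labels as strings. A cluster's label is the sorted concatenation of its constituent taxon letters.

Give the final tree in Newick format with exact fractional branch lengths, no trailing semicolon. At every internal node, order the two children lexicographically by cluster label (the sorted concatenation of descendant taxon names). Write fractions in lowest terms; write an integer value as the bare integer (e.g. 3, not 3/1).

step 1: merge (G,K) at d=6; branch lengths G→3, K→3; new cluster GK
  updated: d(A,GK)=99/2, d(C,GK)=34, d(GK,H)=37, d(GK,I)=63/2, d(GK,S)=49, d(GK,Z)=15
step 2: merge (H,S) at d=9; branch lengths H→9/2, S→9/2; new cluster HS
  updated: d(A,HS)=99/2, d(C,HS)=81/2, d(GK,HS)=43, d(HS,I)=75/2, d(HS,Z)=47
step 3: merge (GK,Z) at d=15; branch lengths GK→9/2, Z→15/2; new cluster GKZ
  updated: d(A,GKZ)=50, d(C,GKZ)=119/3, d(GKZ,HS)=133/3, d(GKZ,I)=106/3
step 4: merge (A,I) at d=28; branch lengths A→14, I→14; new cluster AI
  updated: d(AI,C)=73/2, d(AI,GKZ)=128/3, d(AI,HS)=87/2
step 5: merge (AI,C) at d=73/2; branch lengths AI→17/4, C→73/4; new cluster ACI
  updated: d(ACI,GKZ)=125/3, d(ACI,HS)=85/2
step 6: merge (ACI,GKZ) at d=125/3; branch lengths ACI→31/12, GKZ→40/3; new cluster ACGIKZ
  updated: d(ACGIKZ,HS)=521/12
step 7: merge (ACGIKZ,HS) at d=521/12; branch lengths ACGIKZ→7/8, HS→413/24; new cluster ACGHIKSZ
final tree: ((((A:14,I:14):17/4,C:73/4):31/12,((G:3,K:3):9/2,Z:15/2):40/3):7/8,(H:9/2,S:9/2):413/24)
total length: 223/2

((((A:14,I:14):17/4,C:73/4):31/12,((G:3,K:3):9/2,Z:15/2):40/3):7/8,(H:9/2,S:9/2):413/24)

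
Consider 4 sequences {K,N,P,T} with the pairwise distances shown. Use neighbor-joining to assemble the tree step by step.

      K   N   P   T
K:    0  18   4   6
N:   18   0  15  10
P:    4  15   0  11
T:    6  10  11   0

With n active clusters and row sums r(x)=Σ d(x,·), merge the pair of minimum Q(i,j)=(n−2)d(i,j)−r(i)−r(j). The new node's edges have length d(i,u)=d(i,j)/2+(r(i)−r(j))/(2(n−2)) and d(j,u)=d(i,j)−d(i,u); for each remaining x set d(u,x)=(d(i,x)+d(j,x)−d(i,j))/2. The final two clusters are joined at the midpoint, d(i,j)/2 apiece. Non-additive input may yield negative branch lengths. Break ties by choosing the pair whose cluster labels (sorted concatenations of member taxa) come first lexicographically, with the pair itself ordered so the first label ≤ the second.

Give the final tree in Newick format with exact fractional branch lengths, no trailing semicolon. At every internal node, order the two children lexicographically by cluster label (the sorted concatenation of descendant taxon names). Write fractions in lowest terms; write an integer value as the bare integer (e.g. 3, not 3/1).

1. join K+P (d=4, Q=-50) ⇒ KP; edges |K|=3/2, |P|=5/2
  updated: d(KP,N)=29/2, d(KP,T)=13/2
2. join KP+N (d=29/2, Q=-31) ⇒ KNP; edges |KP|=11/2, |N|=9
  updated: d(KNP,T)=1
3. join KNP+T (d=1) ⇒ KNPT; edges |KNP|=1/2, |T|=1/2
final tree: (((K:3/2,P:5/2):11/2,N:9):1/2,T:1/2)
total length: 39/2

(((K:3/2,P:5/2):11/2,N:9):1/2,T:1/2)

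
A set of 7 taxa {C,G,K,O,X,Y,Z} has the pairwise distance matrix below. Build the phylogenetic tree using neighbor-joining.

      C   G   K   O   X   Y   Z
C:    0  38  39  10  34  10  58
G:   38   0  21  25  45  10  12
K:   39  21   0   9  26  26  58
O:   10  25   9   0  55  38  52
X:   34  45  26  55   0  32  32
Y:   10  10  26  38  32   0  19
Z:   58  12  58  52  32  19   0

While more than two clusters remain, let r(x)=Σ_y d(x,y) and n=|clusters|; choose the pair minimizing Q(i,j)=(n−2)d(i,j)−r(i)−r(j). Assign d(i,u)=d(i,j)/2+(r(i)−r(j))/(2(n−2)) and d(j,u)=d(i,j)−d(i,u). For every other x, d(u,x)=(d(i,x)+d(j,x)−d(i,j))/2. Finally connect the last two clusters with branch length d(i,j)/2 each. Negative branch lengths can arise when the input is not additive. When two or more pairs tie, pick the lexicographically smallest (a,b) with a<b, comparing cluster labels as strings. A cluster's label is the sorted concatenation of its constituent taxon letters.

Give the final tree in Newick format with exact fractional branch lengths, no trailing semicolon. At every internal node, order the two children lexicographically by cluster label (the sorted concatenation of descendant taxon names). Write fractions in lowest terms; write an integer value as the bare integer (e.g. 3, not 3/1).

step 1: merge (C,O) at d=10, Q=-328; branch lengths C→5, O→5; new cluster CO
  updated: d(CO,G)=53/2, d(CO,K)=19, d(CO,X)=79/2, d(CO,Y)=19, d(CO,Z)=50
step 2: merge (G,Z) at d=12, Q=-475/2; branch lengths G→-17/16, Z→209/16; new cluster GZ
  updated: d(CO,GZ)=129/4, d(GZ,K)=67/2, d(GZ,X)=65/2, d(GZ,Y)=17/2
step 3: merge (GZ,Y) at d=17/2, Q=-667/4; branch lengths GZ→187/24, Y→17/24; new cluster GYZ
  updated: d(CO,GYZ)=171/8, d(GYZ,K)=51/2, d(GYZ,X)=28
step 4: merge (CO,K) at d=19, Q=-899/8; branch lengths CO→379/32, K→229/32; new cluster CKO
  updated: d(CKO,GYZ)=223/16, d(CKO,X)=93/4
step 5: merge (CKO,GYZ) at d=223/16, Q=-1043/16; branch lengths CKO→147/32, GYZ→299/32; new cluster CGKOYZ
  updated: d(CGKOYZ,X)=597/32
step 6: merge (CGKOYZ,X) at d=597/32; branch lengths CGKOYZ→597/64, X→597/64; new cluster CGKOXYZ
final tree: ((((C:5,O:5):379/32,K:229/32):147/32,((G:-17/16,Z:209/16):187/24,Y:17/24):299/32):597/64,X:597/64)
total length: 2627/32

((((C:5,O:5):379/32,K:229/32):147/32,((G:-17/16,Z:209/16):187/24,Y:17/24):299/32):597/64,X:597/64)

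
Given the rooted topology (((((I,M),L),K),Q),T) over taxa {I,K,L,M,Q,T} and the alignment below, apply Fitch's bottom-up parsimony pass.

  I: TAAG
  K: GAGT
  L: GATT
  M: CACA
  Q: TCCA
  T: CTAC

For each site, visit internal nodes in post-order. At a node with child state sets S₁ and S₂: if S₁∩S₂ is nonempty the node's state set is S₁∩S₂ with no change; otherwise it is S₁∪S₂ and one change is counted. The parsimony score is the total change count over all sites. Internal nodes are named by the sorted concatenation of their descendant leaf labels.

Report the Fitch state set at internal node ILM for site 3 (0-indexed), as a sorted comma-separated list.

A,G,T

[col 0] IM: children I:{T}, M:{C} ∪→ {C,T}; cost 1
[col 0] ILM: children IM:{C,T}, L:{G} ∪→ {C,G,T}; cost 1
[col 0] IKLM: children ILM:{C,G,T}, K:{G} ∩→ {G}; cost 0
[col 0] IKLMQ: children IKLM:{G}, Q:{T} ∪→ {G,T}; cost 1
[col 0] IKLMQT: children IKLMQ:{G,T}, T:{C} ∪→ {C,G,T}; cost 1
[col 1] IM: children I:{A}, M:{A} ∩→ {A}; cost 0
[col 1] ILM: children IM:{A}, L:{A} ∩→ {A}; cost 0
[col 1] IKLM: children ILM:{A}, K:{A} ∩→ {A}; cost 0
[col 1] IKLMQ: children IKLM:{A}, Q:{C} ∪→ {A,C}; cost 1
[col 1] IKLMQT: children IKLMQ:{A,C}, T:{T} ∪→ {A,C,T}; cost 1
[col 2] IM: children I:{A}, M:{C} ∪→ {A,C}; cost 1
[col 2] ILM: children IM:{A,C}, L:{T} ∪→ {A,C,T}; cost 1
[col 2] IKLM: children ILM:{A,C,T}, K:{G} ∪→ {A,C,G,T}; cost 1
[col 2] IKLMQ: children IKLM:{A,C,G,T}, Q:{C} ∩→ {C}; cost 0
[col 2] IKLMQT: children IKLMQ:{C}, T:{A} ∪→ {A,C}; cost 1
[col 3] IM: children I:{G}, M:{A} ∪→ {A,G}; cost 1
[col 3] ILM: children IM:{A,G}, L:{T} ∪→ {A,G,T}; cost 1
[col 3] IKLM: children ILM:{A,G,T}, K:{T} ∩→ {T}; cost 0
[col 3] IKLMQ: children IKLM:{T}, Q:{A} ∪→ {A,T}; cost 1
[col 3] IKLMQT: children IKLMQ:{A,T}, T:{C} ∪→ {A,C,T}; cost 1
per-site changes: [4, 2, 4, 4]; total = 14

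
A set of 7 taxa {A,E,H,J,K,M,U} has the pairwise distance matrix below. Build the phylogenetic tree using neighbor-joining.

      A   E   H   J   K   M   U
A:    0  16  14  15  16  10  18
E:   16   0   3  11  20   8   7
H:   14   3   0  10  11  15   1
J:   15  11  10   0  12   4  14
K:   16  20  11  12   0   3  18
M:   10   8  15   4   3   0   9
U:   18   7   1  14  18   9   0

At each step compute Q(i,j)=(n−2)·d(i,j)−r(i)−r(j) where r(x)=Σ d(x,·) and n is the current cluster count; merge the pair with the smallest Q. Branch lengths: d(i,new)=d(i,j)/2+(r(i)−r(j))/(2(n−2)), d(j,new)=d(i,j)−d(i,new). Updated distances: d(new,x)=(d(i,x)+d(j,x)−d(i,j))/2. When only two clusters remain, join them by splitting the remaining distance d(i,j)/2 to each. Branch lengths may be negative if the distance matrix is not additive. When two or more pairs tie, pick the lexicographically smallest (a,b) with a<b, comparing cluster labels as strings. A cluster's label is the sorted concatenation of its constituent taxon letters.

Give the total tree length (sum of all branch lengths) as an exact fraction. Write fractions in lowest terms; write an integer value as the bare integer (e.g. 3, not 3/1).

953/32

step 1: merge (H,U) at d=1, Q=-116; branch lengths H→-4/5, U→9/5; new cluster HU
  updated: d(A,HU)=31/2, d(E,HU)=9/2, d(HU,J)=23/2, d(HU,K)=14, d(HU,M)=23/2
step 2: merge (E,HU) at d=9/2, Q=-197/2; branch lengths E→41/16, HU→31/16; new cluster EHU
  updated: d(A,EHU)=27/2, d(EHU,J)=9, d(EHU,K)=59/4, d(EHU,M)=15/2
step 3: merge (K,M) at d=3, Q=-245/4; branch lengths K→121/24, M→-49/24; new cluster KM
  updated: d(A,KM)=23/2, d(EHU,KM)=77/8, d(J,KM)=13/2
step 4: merge (A,EHU) at d=27/2, Q=-361/8; branch lengths A→279/32, EHU→153/32; new cluster AEHU
  updated: d(AEHU,J)=21/4, d(AEHU,KM)=61/16
step 5: merge (AEHU,J) at d=21/4, Q=-249/16; branch lengths AEHU→41/32, J→127/32; new cluster AEHJU
  updated: d(AEHJU,KM)=81/32
step 6: merge (AEHJU,KM) at d=81/32; branch lengths AEHJU→81/64, KM→81/64; new cluster AEHJKMU
final tree: (((A:279/32,(E:41/16,(H:-4/5,U:9/5):31/16):153/32):41/32,J:127/32):81/64,(K:121/24,M:-49/24):81/64)
total length: 953/32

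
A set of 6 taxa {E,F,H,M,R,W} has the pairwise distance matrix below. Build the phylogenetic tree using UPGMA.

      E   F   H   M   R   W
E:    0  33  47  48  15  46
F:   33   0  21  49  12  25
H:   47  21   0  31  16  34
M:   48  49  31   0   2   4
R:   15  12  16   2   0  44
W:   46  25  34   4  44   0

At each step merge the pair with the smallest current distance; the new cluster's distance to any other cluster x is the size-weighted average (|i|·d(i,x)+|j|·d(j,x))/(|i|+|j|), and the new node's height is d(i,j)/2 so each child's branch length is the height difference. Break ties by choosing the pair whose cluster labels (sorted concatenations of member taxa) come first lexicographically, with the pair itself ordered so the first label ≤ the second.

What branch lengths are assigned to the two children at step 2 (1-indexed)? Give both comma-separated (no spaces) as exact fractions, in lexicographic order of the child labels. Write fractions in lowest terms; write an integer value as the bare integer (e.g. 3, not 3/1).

21/2,21/2

1. join M+R (d=2) ⇒ MR; edges |M|=1, |R|=1
  updated: d(E,MR)=63/2, d(F,MR)=61/2, d(H,MR)=47/2, d(MR,W)=24
2. join F+H (d=21) ⇒ FH; edges |F|=21/2, |H|=21/2
  updated: d(E,FH)=40, d(FH,MR)=27, d(FH,W)=59/2
3. join MR+W (d=24) ⇒ MRW; edges |MR|=11, |W|=12
  updated: d(E,MRW)=109/3, d(FH,MRW)=167/6
4. join FH+MRW (d=167/6) ⇒ FHMRW; edges |FH|=41/12, |MRW|=23/12
  updated: d(E,FHMRW)=189/5
5. join E+FHMRW (d=189/5) ⇒ EFHMRW; edges |E|=189/10, |FHMRW|=299/60
final tree: (E:189/10,((F:21/2,H:21/2):41/12,((M:1,R:1):11,W:12):23/12):299/60)
total length: 4513/60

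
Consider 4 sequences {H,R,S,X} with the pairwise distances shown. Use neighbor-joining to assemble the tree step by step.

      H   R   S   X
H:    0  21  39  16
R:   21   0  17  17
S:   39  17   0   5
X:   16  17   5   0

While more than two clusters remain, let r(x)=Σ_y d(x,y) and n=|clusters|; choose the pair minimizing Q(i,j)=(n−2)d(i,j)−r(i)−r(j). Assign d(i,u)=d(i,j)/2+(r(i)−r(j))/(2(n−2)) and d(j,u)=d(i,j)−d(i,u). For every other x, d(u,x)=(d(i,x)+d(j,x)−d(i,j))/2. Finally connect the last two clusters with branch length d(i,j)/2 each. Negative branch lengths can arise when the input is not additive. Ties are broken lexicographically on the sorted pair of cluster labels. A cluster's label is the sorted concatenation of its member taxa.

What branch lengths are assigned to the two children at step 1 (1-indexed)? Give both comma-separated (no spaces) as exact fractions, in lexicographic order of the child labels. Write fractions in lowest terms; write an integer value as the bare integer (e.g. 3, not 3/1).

step 1: merge (H,R) at d=21, Q=-89; branch lengths H→63/4, R→21/4; new cluster HR
  updated: d(HR,S)=35/2, d(HR,X)=6
step 2: merge (HR,S) at d=35/2, Q=-57/2; branch lengths HR→37/4, S→33/4; new cluster HRS
  updated: d(HRS,X)=-13/4
step 3: merge (HRS,X) at d=-13/4; branch lengths HRS→-13/8, X→-13/8; new cluster HRSX
final tree: (((H:63/4,R:21/4):37/4,S:33/4):-13/8,X:-13/8)
total length: 141/4

63/4,21/4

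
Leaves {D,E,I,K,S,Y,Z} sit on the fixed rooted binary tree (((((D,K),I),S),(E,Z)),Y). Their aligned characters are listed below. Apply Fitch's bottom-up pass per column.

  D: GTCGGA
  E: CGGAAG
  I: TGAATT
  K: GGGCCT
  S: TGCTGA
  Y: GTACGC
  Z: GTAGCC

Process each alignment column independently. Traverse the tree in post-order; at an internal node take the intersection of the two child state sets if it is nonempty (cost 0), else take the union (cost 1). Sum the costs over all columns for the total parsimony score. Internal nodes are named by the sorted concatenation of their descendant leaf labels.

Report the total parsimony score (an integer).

[col 0] DK: children D:{G}, K:{G} ∩→ {G}; cost 0
[col 0] DIK: children DK:{G}, I:{T} ∪→ {G,T}; cost 1
[col 0] DIKS: children DIK:{G,T}, S:{T} ∩→ {T}; cost 0
[col 0] EZ: children E:{C}, Z:{G} ∪→ {C,G}; cost 1
[col 0] DEIKSZ: children DIKS:{T}, EZ:{C,G} ∪→ {C,G,T}; cost 1
[col 0] DEIKSYZ: children DEIKSZ:{C,G,T}, Y:{G} ∩→ {G}; cost 0
[col 1] DK: children D:{T}, K:{G} ∪→ {G,T}; cost 1
[col 1] DIK: children DK:{G,T}, I:{G} ∩→ {G}; cost 0
[col 1] DIKS: children DIK:{G}, S:{G} ∩→ {G}; cost 0
[col 1] EZ: children E:{G}, Z:{T} ∪→ {G,T}; cost 1
[col 1] DEIKSZ: children DIKS:{G}, EZ:{G,T} ∩→ {G}; cost 0
[col 1] DEIKSYZ: children DEIKSZ:{G}, Y:{T} ∪→ {G,T}; cost 1
[col 2] DK: children D:{C}, K:{G} ∪→ {C,G}; cost 1
[col 2] DIK: children DK:{C,G}, I:{A} ∪→ {A,C,G}; cost 1
[col 2] DIKS: children DIK:{A,C,G}, S:{C} ∩→ {C}; cost 0
[col 2] EZ: children E:{G}, Z:{A} ∪→ {A,G}; cost 1
[col 2] DEIKSZ: children DIKS:{C}, EZ:{A,G} ∪→ {A,C,G}; cost 1
[col 2] DEIKSYZ: children DEIKSZ:{A,C,G}, Y:{A} ∩→ {A}; cost 0
[col 3] DK: children D:{G}, K:{C} ∪→ {C,G}; cost 1
[col 3] DIK: children DK:{C,G}, I:{A} ∪→ {A,C,G}; cost 1
[col 3] DIKS: children DIK:{A,C,G}, S:{T} ∪→ {A,C,G,T}; cost 1
[col 3] EZ: children E:{A}, Z:{G} ∪→ {A,G}; cost 1
[col 3] DEIKSZ: children DIKS:{A,C,G,T}, EZ:{A,G} ∩→ {A,G}; cost 0
[col 3] DEIKSYZ: children DEIKSZ:{A,G}, Y:{C} ∪→ {A,C,G}; cost 1
[col 4] DK: children D:{G}, K:{C} ∪→ {C,G}; cost 1
[col 4] DIK: children DK:{C,G}, I:{T} ∪→ {C,G,T}; cost 1
[col 4] DIKS: children DIK:{C,G,T}, S:{G} ∩→ {G}; cost 0
[col 4] EZ: children E:{A}, Z:{C} ∪→ {A,C}; cost 1
[col 4] DEIKSZ: children DIKS:{G}, EZ:{A,C} ∪→ {A,C,G}; cost 1
[col 4] DEIKSYZ: children DEIKSZ:{A,C,G}, Y:{G} ∩→ {G}; cost 0
[col 5] DK: children D:{A}, K:{T} ∪→ {A,T}; cost 1
[col 5] DIK: children DK:{A,T}, I:{T} ∩→ {T}; cost 0
[col 5] DIKS: children DIK:{T}, S:{A} ∪→ {A,T}; cost 1
[col 5] EZ: children E:{G}, Z:{C} ∪→ {C,G}; cost 1
[col 5] DEIKSZ: children DIKS:{A,T}, EZ:{C,G} ∪→ {A,C,G,T}; cost 1
[col 5] DEIKSYZ: children DEIKSZ:{A,C,G,T}, Y:{C} ∩→ {C}; cost 0
per-site changes: [3, 3, 4, 5, 4, 4]; total = 23

23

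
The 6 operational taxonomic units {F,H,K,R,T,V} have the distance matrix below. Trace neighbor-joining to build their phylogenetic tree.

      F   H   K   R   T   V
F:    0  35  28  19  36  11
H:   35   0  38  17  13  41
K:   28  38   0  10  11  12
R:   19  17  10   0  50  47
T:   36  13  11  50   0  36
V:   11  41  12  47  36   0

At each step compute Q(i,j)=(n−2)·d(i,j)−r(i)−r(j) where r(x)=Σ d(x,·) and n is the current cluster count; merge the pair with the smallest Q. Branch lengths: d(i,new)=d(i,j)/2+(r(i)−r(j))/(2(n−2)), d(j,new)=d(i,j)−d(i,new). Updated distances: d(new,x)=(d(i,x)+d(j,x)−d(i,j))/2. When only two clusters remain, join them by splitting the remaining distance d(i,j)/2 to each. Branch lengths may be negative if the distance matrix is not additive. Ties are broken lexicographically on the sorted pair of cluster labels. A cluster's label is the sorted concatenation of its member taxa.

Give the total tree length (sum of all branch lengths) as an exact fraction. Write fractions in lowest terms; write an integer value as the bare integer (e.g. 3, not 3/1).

253/4

iteration 1: select H,T (d=13, Q=-238); attach at lengths (25/4, 27/4); label the merged cluster HT
  updated: d(F,HT)=29, d(HT,K)=18, d(HT,R)=27, d(HT,V)=32
iteration 2: select F,V (d=11, Q=-156); attach at lengths (3, 8); label the merged cluster FV
  updated: d(FV,HT)=25, d(FV,K)=29/2, d(FV,R)=55/2
iteration 3: select FV,HT (d=25, Q=-87); attach at lengths (47/4, 53/4); label the merged cluster FHTV
  updated: d(FHTV,K)=15/4, d(FHTV,R)=59/4
iteration 4: select FHTV,K (d=15/4, Q=-57/2); attach at lengths (17/4, -1/2); label the merged cluster FHKTV
  updated: d(FHKTV,R)=21/2
iteration 5: select FHKTV,R (d=21/2); attach at lengths (21/4, 21/4); label the merged cluster FHKRTV
final tree: ((((F:3,V:8):47/4,(H:25/4,T:27/4):53/4):17/4,K:-1/2):21/4,R:21/4)
total length: 253/4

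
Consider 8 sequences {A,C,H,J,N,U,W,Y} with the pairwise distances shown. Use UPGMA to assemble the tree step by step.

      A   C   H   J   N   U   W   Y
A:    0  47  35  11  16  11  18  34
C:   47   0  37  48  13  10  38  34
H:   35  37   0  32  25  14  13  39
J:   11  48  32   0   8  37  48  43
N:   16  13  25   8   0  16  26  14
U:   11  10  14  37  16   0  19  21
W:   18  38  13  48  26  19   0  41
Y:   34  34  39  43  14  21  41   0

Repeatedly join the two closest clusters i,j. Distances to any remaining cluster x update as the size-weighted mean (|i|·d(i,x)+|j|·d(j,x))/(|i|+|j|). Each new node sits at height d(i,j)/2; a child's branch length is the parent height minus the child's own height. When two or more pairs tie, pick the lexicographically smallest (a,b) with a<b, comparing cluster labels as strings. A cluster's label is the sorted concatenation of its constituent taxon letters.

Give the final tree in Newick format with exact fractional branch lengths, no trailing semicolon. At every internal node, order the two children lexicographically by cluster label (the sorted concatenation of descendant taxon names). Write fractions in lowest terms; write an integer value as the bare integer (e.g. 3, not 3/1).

(((A:27/4,(J:4,N:4):11/4):97/12,((C:5,U:5):17/2,(H:13/2,W:13/2):7):4/3):55/42,Y:113/7)

iteration 1: select J,N (d=8); attach at lengths (4, 4); label the merged cluster JN
  updated: d(A,JN)=27/2, d(C,JN)=61/2, d(H,JN)=57/2, d(JN,U)=53/2, d(JN,W)=37, d(JN,Y)=57/2
iteration 2: select C,U (d=10); attach at lengths (5, 5); label the merged cluster CU
  updated: d(A,CU)=29, d(CU,H)=51/2, d(CU,JN)=57/2, d(CU,W)=57/2, d(CU,Y)=55/2
iteration 3: select H,W (d=13); attach at lengths (13/2, 13/2); label the merged cluster HW
  updated: d(A,HW)=53/2, d(CU,HW)=27, d(HW,JN)=131/4, d(HW,Y)=40
iteration 4: select A,JN (d=27/2); attach at lengths (27/4, 11/4); label the merged cluster AJN
  updated: d(AJN,CU)=86/3, d(AJN,HW)=92/3, d(AJN,Y)=91/3
iteration 5: select CU,HW (d=27); attach at lengths (17/2, 7); label the merged cluster CHUW
  updated: d(AJN,CHUW)=89/3, d(CHUW,Y)=135/4
iteration 6: select AJN,CHUW (d=89/3); attach at lengths (97/12, 4/3); label the merged cluster ACHJNUW
  updated: d(ACHJNUW,Y)=226/7
iteration 7: select ACHJNUW,Y (d=226/7); attach at lengths (55/42, 113/7); label the merged cluster ACHJNUWY
final tree: (((A:27/4,(J:4,N:4):11/4):97/12,((C:5,U:5):17/2,(H:13/2,W:13/2):7):4/3):55/42,Y:113/7)
total length: 6961/84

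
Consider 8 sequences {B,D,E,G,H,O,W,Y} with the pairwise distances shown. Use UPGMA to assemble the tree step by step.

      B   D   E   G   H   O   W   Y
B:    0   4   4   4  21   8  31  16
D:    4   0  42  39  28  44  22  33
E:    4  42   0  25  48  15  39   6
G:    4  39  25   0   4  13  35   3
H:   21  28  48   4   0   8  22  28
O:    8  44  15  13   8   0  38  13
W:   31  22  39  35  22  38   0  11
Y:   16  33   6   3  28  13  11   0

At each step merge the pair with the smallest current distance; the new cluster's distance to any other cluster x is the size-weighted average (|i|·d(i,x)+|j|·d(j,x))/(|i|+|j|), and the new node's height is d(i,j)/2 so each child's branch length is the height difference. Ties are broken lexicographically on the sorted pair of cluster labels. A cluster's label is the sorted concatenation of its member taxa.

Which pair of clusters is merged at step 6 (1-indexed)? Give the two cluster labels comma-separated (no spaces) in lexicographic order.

BDE,GHOY

step 1: merge (G,Y) at d=3; branch lengths G→3/2, Y→3/2; new cluster GY
  updated: d(B,GY)=10, d(D,GY)=36, d(E,GY)=31/2, d(GY,H)=16, d(GY,O)=13, d(GY,W)=23
step 2: merge (B,D) at d=4; branch lengths B→2, D→2; new cluster BD
  updated: d(BD,E)=23, d(BD,GY)=23, d(BD,H)=49/2, d(BD,O)=26, d(BD,W)=53/2
step 3: merge (H,O) at d=8; branch lengths H→4, O→4; new cluster HO
  updated: d(BD,HO)=101/4, d(E,HO)=63/2, d(GY,HO)=29/2, d(HO,W)=30
step 4: merge (GY,HO) at d=29/2; branch lengths GY→23/4, HO→13/4; new cluster GHOY
  updated: d(BD,GHOY)=193/8, d(E,GHOY)=47/2, d(GHOY,W)=53/2
step 5: merge (BD,E) at d=23; branch lengths BD→19/2, E→23/2; new cluster BDE
  updated: d(BDE,GHOY)=287/12, d(BDE,W)=92/3
step 6: merge (BDE,GHOY) at d=287/12; branch lengths BDE→11/24, GHOY→113/24; new cluster BDEGHOY
  updated: d(BDEGHOY,W)=198/7
step 7: merge (BDEGHOY,W) at d=198/7; branch lengths BDEGHOY→367/168, W→99/7; new cluster BDEGHOWY
final tree: ((((B:2,D:2):19/2,E:23/2):11/24,((G:3/2,Y:3/2):23/4,(H:4,O:4):13/4):113/24):367/168,W:99/7)
total length: 11171/168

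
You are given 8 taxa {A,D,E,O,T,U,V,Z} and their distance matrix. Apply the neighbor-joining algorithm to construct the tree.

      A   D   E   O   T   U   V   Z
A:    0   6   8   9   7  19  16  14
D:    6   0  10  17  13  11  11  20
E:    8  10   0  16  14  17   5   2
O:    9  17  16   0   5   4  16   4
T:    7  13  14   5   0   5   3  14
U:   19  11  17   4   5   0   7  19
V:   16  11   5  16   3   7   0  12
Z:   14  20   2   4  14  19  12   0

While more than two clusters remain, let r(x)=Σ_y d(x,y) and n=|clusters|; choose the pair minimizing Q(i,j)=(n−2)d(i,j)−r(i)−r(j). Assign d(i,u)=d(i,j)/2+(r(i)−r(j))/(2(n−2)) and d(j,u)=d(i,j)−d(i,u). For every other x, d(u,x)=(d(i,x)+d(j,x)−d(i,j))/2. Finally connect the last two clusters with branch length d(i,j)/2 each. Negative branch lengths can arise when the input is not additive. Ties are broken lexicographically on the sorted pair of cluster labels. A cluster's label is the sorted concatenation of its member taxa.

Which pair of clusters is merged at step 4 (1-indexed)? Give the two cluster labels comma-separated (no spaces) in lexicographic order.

iteration 1: select E,Z (d=2, Q=-145); attach at lengths (-1/12, 25/12); label the merged cluster EZ
  updated: d(A,EZ)=10, d(D,EZ)=14, d(EZ,O)=9, d(EZ,T)=13, d(EZ,U)=17, d(EZ,V)=15/2
iteration 2: select A,D (d=6, Q=-109); attach at lengths (5/2, 7/2); label the merged cluster AD
  updated: d(AD,EZ)=9, d(AD,O)=10, d(AD,T)=7, d(AD,U)=12, d(AD,V)=21/2
iteration 3: select O,U (d=4, Q=-73); attach at lengths (15/8, 17/8); label the merged cluster OU
  updated: d(AD,OU)=9, d(EZ,OU)=11, d(OU,T)=3, d(OU,V)=19/2
iteration 4: select OU,T (d=3, Q=-99/2); attach at lengths (31/12, 5/12); label the merged cluster OTU
  updated: d(AD,OTU)=13/2, d(EZ,OTU)=21/2, d(OTU,V)=19/4
iteration 5: select AD,EZ (d=9, Q=-35); attach at lengths (17/4, 19/4); label the merged cluster ADEZ
  updated: d(ADEZ,OTU)=4, d(ADEZ,V)=9/2
iteration 6: select ADEZ,OTU (d=4, Q=-53/4); attach at lengths (15/8, 17/8); label the merged cluster ADEOTUZ
  updated: d(ADEOTUZ,V)=21/8
iteration 7: select ADEOTUZ,V (d=21/8); attach at lengths (21/16, 21/16); label the merged cluster ADEOTUVZ
final tree: ((((A:5/2,D:7/2):17/4,(E:-1/12,Z:25/12):19/4):15/8,((O:15/8,U:17/8):31/12,T:5/12):17/8):21/16,V:21/16)
total length: 245/8

OU,T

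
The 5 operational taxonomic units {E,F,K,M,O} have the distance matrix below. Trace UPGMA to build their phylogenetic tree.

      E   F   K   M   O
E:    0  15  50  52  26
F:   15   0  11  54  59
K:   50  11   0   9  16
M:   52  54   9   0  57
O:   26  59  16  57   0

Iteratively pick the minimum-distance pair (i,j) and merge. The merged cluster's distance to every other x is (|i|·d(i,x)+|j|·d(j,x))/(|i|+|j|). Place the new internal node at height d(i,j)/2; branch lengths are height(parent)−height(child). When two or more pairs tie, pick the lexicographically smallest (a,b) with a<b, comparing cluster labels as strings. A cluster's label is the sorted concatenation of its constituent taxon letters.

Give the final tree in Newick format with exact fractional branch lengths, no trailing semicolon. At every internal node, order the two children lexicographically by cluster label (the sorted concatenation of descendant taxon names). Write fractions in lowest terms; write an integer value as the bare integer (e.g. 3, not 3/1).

((E:15/2,F:15/2):27/2,((K:9/2,M:9/2):55/4,O:73/4):11/4)

1. join K+M (d=9) ⇒ KM; edges |K|=9/2, |M|=9/2
  updated: d(E,KM)=51, d(F,KM)=65/2, d(KM,O)=73/2
2. join E+F (d=15) ⇒ EF; edges |E|=15/2, |F|=15/2
  updated: d(EF,KM)=167/4, d(EF,O)=85/2
3. join KM+O (d=73/2) ⇒ KMO; edges |KM|=55/4, |O|=73/4
  updated: d(EF,KMO)=42
4. join EF+KMO (d=42) ⇒ EFKMO; edges |EF|=27/2, |KMO|=11/4
final tree: ((E:15/2,F:15/2):27/2,((K:9/2,M:9/2):55/4,O:73/4):11/4)
total length: 289/4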